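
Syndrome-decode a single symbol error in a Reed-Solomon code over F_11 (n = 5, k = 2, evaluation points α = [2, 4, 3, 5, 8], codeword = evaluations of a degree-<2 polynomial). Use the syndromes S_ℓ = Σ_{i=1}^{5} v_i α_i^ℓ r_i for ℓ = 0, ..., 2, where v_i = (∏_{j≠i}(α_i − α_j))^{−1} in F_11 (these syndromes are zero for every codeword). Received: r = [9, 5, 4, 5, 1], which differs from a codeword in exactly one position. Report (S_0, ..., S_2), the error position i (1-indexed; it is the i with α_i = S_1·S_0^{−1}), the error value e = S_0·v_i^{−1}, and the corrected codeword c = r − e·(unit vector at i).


S = (9, 3, 1), error at position 2, error magnitude e = 6, c = [9, 10, 4, 5, 1].

Step 1: column multipliers v_i = (∏_{j≠i}(α_i − α_j))^{−1} mod 11.
  i = 1 (α = 2): (2−4)(2−3)(2−5)(2−8) = (−2)·(−1)·(−3)·(−6) = 36 ≡ 3, so v_1 = 3^{−1} = 4 (mod 11).
  i = 2 (α = 4): (4−2)(4−3)(4−5)(4−8) = 2·1·(−1)·(−4) = 8 ≡ 8, so v_2 = 8^{−1} = 7 (mod 11).
  i = 3 (α = 3): (3−2)(3−4)(3−5)(3−8) = 1·(−1)·(−2)·(−5) = −10 ≡ 1, so v_3 = 1^{−1} = 1 (mod 11).
  i = 4 (α = 5): (5−2)(5−4)(5−3)(5−8) = 3·1·2·(−3) = −18 ≡ 4, so v_4 = 4^{−1} = 3 (mod 11).
  i = 5 (α = 8): (8−2)(8−4)(8−3)(8−5) = 6·4·5·3 = 360 ≡ 8, so v_5 = 8^{−1} = 7 (mod 11).
  v = [4, 7, 1, 3, 7].
Step 2: syndromes of r = [9, 5, 4, 5, 1] (all sums mod 11).
  S_0 = Σ v_i r_i = 4·9 + 7·5 + 1·4 + 3·5 + 7·1 = 97 ≡ 9.
  S_1 = Σ v_i α_i r_i = 4·2·9 + 7·4·5 + 1·3·4 + 3·5·5 + 7·8·1 = 355 ≡ 3.
  α_i^2 mod 11 = [4, 5, 9, 3, 9].
  S_2 = Σ v_i α_i^2 r_i = 4·4·9 + 7·5·5 + 1·9·4 + 3·3·5 + 7·9·1 = 463 ≡ 1.
  S = (9, 3, 1) ≠ 0, so r is not a codeword (an error is present).
Step 3: locate the error. For a single error e at position i, S_ℓ = v_i·e·α_i^ℓ, so α_err = S_1/S_0.
  S_0^{−1} = 9^{−1} = 5 (mod 11), so α_err = 3·5 = 15 ≡ 4 = α_2. Error position i = 2.
  Consistency check: S_2/S_1 = 1·4 = 4 ≡ 4 = α_err ✓ (single-error assumption holds).
Step 4: error magnitude e = S_0/v_2 = S_0·∏_{j≠2}(α_2 − α_j) = 9·8 = 72 ≡ 6 (mod 11).
Step 5: correct position 2: c_2 = r_2 − e = 5 − 6 ≡ 10 (mod 11). Hence c = [9, 10, 4, 5, 1].
  Check: interpolating c through the α_i gives m(x) = 8 + 6·x (degree < 2) with m(α_i) = c_i for every i, so c is indeed a codeword.


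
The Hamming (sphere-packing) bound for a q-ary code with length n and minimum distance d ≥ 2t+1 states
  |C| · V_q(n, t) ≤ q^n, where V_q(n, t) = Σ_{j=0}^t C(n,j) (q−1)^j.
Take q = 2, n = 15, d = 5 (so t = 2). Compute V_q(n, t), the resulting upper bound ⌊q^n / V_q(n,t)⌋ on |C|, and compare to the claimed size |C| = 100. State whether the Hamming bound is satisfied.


V_q(n, t) = 121, q^n = 32768, Hamming bound = 270, |C| = 100 ≤ bound (satisfied).

Step 1: Compute V_q(n, t) = Σ_{j=0}^2 C(n, j) (q−1)^j.
  j = 0: C(15,0)·(1)^0 = 1·1 = 1.
  j = 1: C(15,1)·(1)^1 = 15·1 = 15.
  j = 2: C(15,2)·(1)^2 = 105·1 = 105.
  V_q(n, t) = 1 + 15 + 105 = 121.
Step 2: q^n = 2^15 = 32768.
Step 3: Hamming bound ⌊q^n / V_q(n,t)⌋ = ⌊32768/121⌋ = 270.
Step 4: Compare |C| = 100 to 270: satisfied.
The claimed |C| lies below the Hamming bound.


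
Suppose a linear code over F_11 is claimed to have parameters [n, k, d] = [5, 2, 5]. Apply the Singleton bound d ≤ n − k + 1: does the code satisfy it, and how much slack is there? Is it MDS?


Singleton RHS = n − k + 1 = 4, slack = -1, bound violated (no such code; not MDS).

Singleton bound: d ≤ n − k + 1.
Here n = 5, k = 2, so n − k + 1 = 4.
Given d = 5, check d ≤ 4: NO.
Slack = (n − k + 1) − d = -1.
The slack is negative: d = 5 exceeds n − k + 1 = 4 by 1, so the Singleton bound is violated and no linear [5, 2, 5]_11 code can exist. In particular it is not MDS (MDS requires d = n − k + 1 exactly).
Description: the claimed parameters are [5, 2, 5]_11; such a code would be impossible (violates the Singleton bound).


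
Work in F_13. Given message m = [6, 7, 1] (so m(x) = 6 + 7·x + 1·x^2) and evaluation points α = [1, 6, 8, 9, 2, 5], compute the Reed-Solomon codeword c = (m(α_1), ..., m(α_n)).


c = [1, 6, 9, 7, 11, 1]

Message polynomial: m(x) = 6 + 7·x + 1·x^2 (mod 13).
For each evaluation point α_i, compute m(α_i) mod 13:
  α_1 = 1: Horner steps 1 → 8 → 1, so m(1) = 1.
  α_2 = 6: Horner steps 1 → 0 → 6, so m(6) = 6.
  α_3 = 8: Horner steps 1 → 2 → 9, so m(8) = 9.
  α_4 = 9: Horner steps 1 → 3 → 7, so m(9) = 7.
  α_5 = 2: Horner steps 1 → 9 → 11, so m(2) = 11.
  α_6 = 5: Horner steps 1 → 12 → 1, so m(5) = 1.
Codeword c = [1, 6, 9, 7, 11, 1] ∈ F_13^6.


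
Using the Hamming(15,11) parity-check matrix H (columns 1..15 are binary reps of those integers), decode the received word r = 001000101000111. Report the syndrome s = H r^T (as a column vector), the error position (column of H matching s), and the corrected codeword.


s = (0, 0, 0, 1)^T, error position = 1, corrected codeword c = 101000101000111

Compute s = H r^T mod 2 one row at a time:
  s_1 = 0 + 1 + 0 + 0 + 0 + 1 + 1 + 1 = 4 ≡ 0 (mod 2).
  s_2 = 0 + 0 + 0 + 1 + 0 + 1 + 1 + 1 = 4 ≡ 0 (mod 2).
  s_3 = 0 + 1 + 0 + 1 + 0 + 0 + 1 + 1 = 4 ≡ 0 (mod 2).
  s_4 = 0 + 1 + 0 + 1 + 1 + 0 + 1 + 1 = 5 ≡ 1 (mod 2).
s = (0, 0, 0, 1)^T — this equals column 1 of H (binary 0001), so error is at position 1.
Correct: flip bit 1 of r = 001000101000111 to get c = 101000101000111.


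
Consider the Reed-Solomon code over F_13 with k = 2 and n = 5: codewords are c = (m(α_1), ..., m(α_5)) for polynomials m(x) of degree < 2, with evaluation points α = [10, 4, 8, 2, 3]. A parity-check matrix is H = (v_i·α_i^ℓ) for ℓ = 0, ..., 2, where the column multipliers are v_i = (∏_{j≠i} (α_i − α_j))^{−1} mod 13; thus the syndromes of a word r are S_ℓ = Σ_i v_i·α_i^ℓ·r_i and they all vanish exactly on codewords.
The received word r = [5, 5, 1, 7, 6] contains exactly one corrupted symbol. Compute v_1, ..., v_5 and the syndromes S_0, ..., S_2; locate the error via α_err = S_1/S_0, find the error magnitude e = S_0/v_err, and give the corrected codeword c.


S = (5, 11, 6), error at position 1, error magnitude e = 6, c = [12, 5, 1, 7, 6].

Step 1: column multipliers v_i = (∏_{j≠i}(α_i − α_j))^{−1} mod 13.
  i = 1 (α = 10): (10−4)(10−8)(10−2)(10−3) = 6·2·8·7 = 672 ≡ 9, so v_1 = 9^{−1} = 3 (mod 13).
  i = 2 (α = 4): (4−10)(4−8)(4−2)(4−3) = (−6)·(−4)·2·1 = 48 ≡ 9, so v_2 = 9^{−1} = 3 (mod 13).
  i = 3 (α = 8): (8−10)(8−4)(8−2)(8−3) = (−2)·4·6·5 = −240 ≡ 7, so v_3 = 7^{−1} = 2 (mod 13).
  i = 4 (α = 2): (2−10)(2−4)(2−8)(2−3) = (−8)·(−2)·(−6)·(−1) = 96 ≡ 5, so v_4 = 5^{−1} = 8 (mod 13).
  i = 5 (α = 3): (3−10)(3−4)(3−8)(3−2) = (−7)·(−1)·(−5)·1 = −35 ≡ 4, so v_5 = 4^{−1} = 10 (mod 13).
  v = [3, 3, 2, 8, 10].
Step 2: syndromes of r = [5, 5, 1, 7, 6] (all sums mod 13).
  S_0 = Σ v_i r_i = 3·5 + 3·5 + 2·1 + 8·7 + 10·6 = 148 ≡ 5.
  S_1 = Σ v_i α_i r_i = 3·10·5 + 3·4·5 + 2·8·1 + 8·2·7 + 10·3·6 = 518 ≡ 11.
  α_i^2 mod 13 = [9, 3, 12, 4, 9].
  S_2 = Σ v_i α_i^2 r_i = 3·9·5 + 3·3·5 + 2·12·1 + 8·4·7 + 10·9·6 = 968 ≡ 6.
  S = (5, 11, 6) ≠ 0, so r is not a codeword (an error is present).
Step 3: locate the error. For a single error e at position i, S_ℓ = v_i·e·α_i^ℓ, so α_err = S_1/S_0.
  S_0^{−1} = 5^{−1} = 8 (mod 13), so α_err = 11·8 = 88 ≡ 10 = α_1. Error position i = 1.
  Consistency check: S_2/S_1 = 6·6 = 36 ≡ 10 = α_err ✓ (single-error assumption holds).
Step 4: error magnitude e = S_0/v_1 = S_0·∏_{j≠1}(α_1 − α_j) = 5·9 = 45 ≡ 6 (mod 13).
Step 5: correct position 1: c_1 = r_1 − e = 5 − 6 ≡ 12 (mod 13). Hence c = [12, 5, 1, 7, 6].
  Check: interpolating c through the α_i gives m(x) = 9 + 12·x (degree < 2) with m(α_i) = c_i for every i, so c is indeed a codeword.


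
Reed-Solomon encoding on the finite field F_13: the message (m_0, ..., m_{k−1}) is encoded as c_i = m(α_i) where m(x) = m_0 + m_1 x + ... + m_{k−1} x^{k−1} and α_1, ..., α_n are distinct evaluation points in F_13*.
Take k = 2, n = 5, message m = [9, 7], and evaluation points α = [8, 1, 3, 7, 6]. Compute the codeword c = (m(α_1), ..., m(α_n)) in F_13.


c = [0, 3, 4, 6, 12]

Message polynomial: m(x) = 9 + 7·x (mod 13).
For each evaluation point α_i, compute m(α_i) mod 13:
  α_1 = 8: Horner steps 7 → 0, so m(8) = 0.
  α_2 = 1: Horner steps 7 → 3, so m(1) = 3.
  α_3 = 3: Horner steps 7 → 4, so m(3) = 4.
  α_4 = 7: Horner steps 7 → 6, so m(7) = 6.
  α_5 = 6: Horner steps 7 → 12, so m(6) = 12.
Codeword c = [0, 3, 4, 6, 12] ∈ F_13^5.


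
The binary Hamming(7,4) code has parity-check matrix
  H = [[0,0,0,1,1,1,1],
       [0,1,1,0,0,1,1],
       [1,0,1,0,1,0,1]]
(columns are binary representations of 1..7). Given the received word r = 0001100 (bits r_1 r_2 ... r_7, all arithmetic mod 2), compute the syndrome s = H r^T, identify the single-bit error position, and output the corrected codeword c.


s = (0, 0, 1)^T, error position = 1, corrected codeword c = 1001100

Compute s = H r^T mod 2 one row at a time:
  s_1 = 1 + 1 + 0 + 0 = 2 ≡ 0 (mod 2).
  s_2 = 0 + 0 + 0 + 0 = 0 ≡ 0 (mod 2).
  s_3 = 0 + 0 + 1 + 0 = 1 ≡ 1 (mod 2).
s = (0, 0, 1)^T — this equals column 1 of H (binary 001), so error is at position 1.
Correct: flip bit 1 of r = 0001100 to get c = 1001100.


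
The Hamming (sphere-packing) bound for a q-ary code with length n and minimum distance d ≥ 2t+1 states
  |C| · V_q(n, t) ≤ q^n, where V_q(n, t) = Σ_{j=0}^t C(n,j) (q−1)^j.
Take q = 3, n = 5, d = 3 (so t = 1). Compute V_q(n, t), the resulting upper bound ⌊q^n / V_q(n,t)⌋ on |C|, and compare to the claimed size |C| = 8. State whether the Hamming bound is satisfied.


V_q(n, t) = 11, q^n = 243, Hamming bound = 22, |C| = 8 ≤ bound (satisfied).

Step 1: Compute V_q(n, t) = Σ_{j=0}^1 C(n, j) (q−1)^j.
  j = 0: C(5,0)·(2)^0 = 1·1 = 1.
  j = 1: C(5,1)·(2)^1 = 5·2 = 10.
  V_q(n, t) = 1 + 10 = 11.
Step 2: q^n = 3^5 = 243.
Step 3: Hamming bound ⌊q^n / V_q(n,t)⌋ = ⌊243/11⌋ = 22.
Step 4: Compare |C| = 8 to 22: satisfied.
The claimed |C| lies below the Hamming bound.


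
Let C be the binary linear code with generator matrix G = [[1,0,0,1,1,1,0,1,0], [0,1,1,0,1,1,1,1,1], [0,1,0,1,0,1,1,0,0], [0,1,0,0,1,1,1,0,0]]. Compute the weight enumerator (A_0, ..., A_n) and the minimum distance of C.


Weight distribution: A_0 = 1, A_2 = 1, A_3 = 2, A_4 = 3, A_5 = 4, A_6 = 3, A_7 = 2. Minimum distance d = 2.

Enumerate all 2^4 = 16 messages m ∈ F_2^4.
For each, compute codeword c = mG in F_2^9, then tally its weight.
  m = 0000 → c = 000000000, weight = 0.
  m = 1000 → c = 100111010, weight = 5.
  m = 0100 → c = 011011111, weight = 7.
  m = 1100 → c = 111100101, weight = 6.
  m = 0010 → c = 010101100, weight = 4.
  m = 1010 → c = 110010110, weight = 5.
  m = 0110 → c = 001110011, weight = 5.
  m = 1110 → c = 101001001, weight = 4.
  m = 0001 → c = 010011100, weight = 4.
  m = 1001 → c = 110100110, weight = 5.
  m = 0101 → c = 001000011, weight = 3.
  m = 1101 → c = 101111001, weight = 6.
  m = 0011 → c = 000110000, weight = 2.
  m = 1011 → c = 100001010, weight = 3.
  m = 0111 → c = 011101111, weight = 7.
  m = 1111 → c = 111010101, weight = 6.
Tally weights:
  weight 0: 1 codewords.
  weight 2: 1 codewords.
  weight 3: 2 codewords.
  weight 4: 3 codewords.
  weight 5: 4 codewords.
  weight 6: 3 codewords.
  weight 7: 2 codewords.
Minimum distance d = smallest w > 0 with A_w > 0 = 2.
Sanity: Σ A_w = 16 = 2^4 = 16 ✓.


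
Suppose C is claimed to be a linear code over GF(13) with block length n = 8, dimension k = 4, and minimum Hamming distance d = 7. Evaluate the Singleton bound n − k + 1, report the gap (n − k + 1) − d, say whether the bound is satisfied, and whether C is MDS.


Singleton RHS = n − k + 1 = 5, slack = -2, bound violated (no such code; not MDS).

Singleton bound: d ≤ n − k + 1.
Here n = 8, k = 4, so n − k + 1 = 5.
Given d = 7, check d ≤ 5: NO.
Slack = (n − k + 1) − d = -2.
The slack is negative: d = 7 exceeds n − k + 1 = 5 by 2, so the Singleton bound is violated and no linear [8, 4, 7]_13 code can exist. In particular it is not MDS (MDS requires d = n − k + 1 exactly).
Description: the claimed parameters are [8, 4, 7]_13; such a code would be impossible (violates the Singleton bound).


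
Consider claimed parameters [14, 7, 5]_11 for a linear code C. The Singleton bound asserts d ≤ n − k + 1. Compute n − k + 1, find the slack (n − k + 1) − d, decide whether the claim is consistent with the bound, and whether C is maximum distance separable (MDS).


Singleton RHS = n − k + 1 = 8, slack = 3, bound satisfied, not MDS.

Singleton bound: d ≤ n − k + 1.
Here n = 14, k = 7, so n − k + 1 = 8.
Given d = 5, check d ≤ 8: YES.
Slack = (n − k + 1) − d = 3.
The code is NOT MDS (slack = 3 > 0).
Description: the claimed parameters are [14, 7, 5]_11; such a code would be non-MDS.


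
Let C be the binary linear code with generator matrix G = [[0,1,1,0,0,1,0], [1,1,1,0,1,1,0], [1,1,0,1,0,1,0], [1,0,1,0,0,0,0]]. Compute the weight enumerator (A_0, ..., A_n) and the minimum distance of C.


Weight distribution: A_0 = 1, A_1 = 1, A_2 = 3, A_3 = 6, A_4 = 3, A_5 = 1, A_6 = 1. Minimum distance d = 1.

Enumerate all 2^4 = 16 messages m ∈ F_2^4.
For each, compute codeword c = mG in F_2^7, then tally its weight.
  m = 0000 → c = 0000000, weight = 0.
  m = 1000 → c = 0110010, weight = 3.
  m = 0100 → c = 1110110, weight = 5.
  m = 1100 → c = 1000100, weight = 2.
  m = 0010 → c = 1101010, weight = 4.
  m = 1010 → c = 1011000, weight = 3.
  m = 0110 → c = 0011100, weight = 3.
  m = 1110 → c = 0101110, weight = 4.
  m = 0001 → c = 1010000, weight = 2.
  m = 1001 → c = 1100010, weight = 3.
  m = 0101 → c = 0100110, weight = 3.
  m = 1101 → c = 0010100, weight = 2.
  m = 0011 → c = 0111010, weight = 4.
  m = 1011 → c = 0001000, weight = 1.
  m = 0111 → c = 1001100, weight = 3.
  m = 1111 → c = 1111110, weight = 6.
Tally weights:
  weight 0: 1 codewords.
  weight 1: 1 codewords.
  weight 2: 3 codewords.
  weight 3: 6 codewords.
  weight 4: 3 codewords.
  weight 5: 1 codewords.
  weight 6: 1 codewords.
Minimum distance d = smallest w > 0 with A_w > 0 = 1.
Sanity: Σ A_w = 16 = 2^4 = 16 ✓.


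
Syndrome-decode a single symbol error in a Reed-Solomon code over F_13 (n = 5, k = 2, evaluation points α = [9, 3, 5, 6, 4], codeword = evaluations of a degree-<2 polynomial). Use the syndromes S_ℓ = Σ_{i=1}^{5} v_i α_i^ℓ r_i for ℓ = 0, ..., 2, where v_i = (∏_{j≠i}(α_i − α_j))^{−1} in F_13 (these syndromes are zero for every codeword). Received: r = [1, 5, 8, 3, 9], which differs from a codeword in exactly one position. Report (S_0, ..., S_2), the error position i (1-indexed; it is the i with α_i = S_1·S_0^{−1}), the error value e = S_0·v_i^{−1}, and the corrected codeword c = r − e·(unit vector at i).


S = (3, 12, 9), error at position 5, error magnitude e = 9, c = [1, 5, 8, 3, 0].

Step 1: column multipliers v_i = (∏_{j≠i}(α_i − α_j))^{−1} mod 13.
  i = 1 (α = 9): (9−3)(9−5)(9−6)(9−4) = 6·4·3·5 = 360 ≡ 9, so v_1 = 9^{−1} = 3 (mod 13).
  i = 2 (α = 3): (3−9)(3−5)(3−6)(3−4) = (−6)·(−2)·(−3)·(−1) = 36 ≡ 10, so v_2 = 10^{−1} = 4 (mod 13).
  i = 3 (α = 5): (5−9)(5−3)(5−6)(5−4) = (−4)·2·(−1)·1 = 8 ≡ 8, so v_3 = 8^{−1} = 5 (mod 13).
  i = 4 (α = 6): (6−9)(6−3)(6−5)(6−4) = (−3)·3·1·2 = −18 ≡ 8, so v_4 = 8^{−1} = 5 (mod 13).
  i = 5 (α = 4): (4−9)(4−3)(4−5)(4−6) = (−5)·1·(−1)·(−2) = −10 ≡ 3, so v_5 = 3^{−1} = 9 (mod 13).
  v = [3, 4, 5, 5, 9].
Step 2: syndromes of r = [1, 5, 8, 3, 9] (all sums mod 13).
  S_0 = Σ v_i r_i = 3·1 + 4·5 + 5·8 + 5·3 + 9·9 = 159 ≡ 3.
  S_1 = Σ v_i α_i r_i = 3·9·1 + 4·3·5 + 5·5·8 + 5·6·3 + 9·4·9 = 701 ≡ 12.
  α_i^2 mod 13 = [3, 9, 12, 10, 3].
  S_2 = Σ v_i α_i^2 r_i = 3·3·1 + 4·9·5 + 5·12·8 + 5·10·3 + 9·3·9 = 1062 ≡ 9.
  S = (3, 12, 9) ≠ 0, so r is not a codeword (an error is present).
Step 3: locate the error. For a single error e at position i, S_ℓ = v_i·e·α_i^ℓ, so α_err = S_1/S_0.
  S_0^{−1} = 3^{−1} = 9 (mod 13), so α_err = 12·9 = 108 ≡ 4 = α_5. Error position i = 5.
  Consistency check: S_2/S_1 = 9·12 = 108 ≡ 4 = α_err ✓ (single-error assumption holds).
Step 4: error magnitude e = S_0/v_5 = S_0·∏_{j≠5}(α_5 − α_j) = 3·3 = 9 ≡ 9 (mod 13).
Step 5: correct position 5: c_5 = r_5 − e = 9 − 9 ≡ 0 (mod 13). Hence c = [1, 5, 8, 3, 0].
  Check: interpolating c through the α_i gives m(x) = 7 + 8·x (degree < 2) with m(α_i) = c_i for every i, so c is indeed a codeword.


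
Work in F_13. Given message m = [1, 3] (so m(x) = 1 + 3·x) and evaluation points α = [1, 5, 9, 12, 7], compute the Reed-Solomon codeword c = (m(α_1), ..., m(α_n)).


c = [4, 3, 2, 11, 9]

Message polynomial: m(x) = 1 + 3·x (mod 13).
For each evaluation point α_i, compute m(α_i) mod 13:
  α_1 = 1: Horner steps 3 → 4, so m(1) = 4.
  α_2 = 5: Horner steps 3 → 3, so m(5) = 3.
  α_3 = 9: Horner steps 3 → 2, so m(9) = 2.
  α_4 = 12: Horner steps 3 → 11, so m(12) = 11.
  α_5 = 7: Horner steps 3 → 9, so m(7) = 9.
Codeword c = [4, 3, 2, 11, 9] ∈ F_13^5.


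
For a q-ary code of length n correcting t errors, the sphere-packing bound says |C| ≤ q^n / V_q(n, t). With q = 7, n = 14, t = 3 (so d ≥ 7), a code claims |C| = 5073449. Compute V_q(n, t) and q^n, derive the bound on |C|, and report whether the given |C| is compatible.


V_q(n, t) = 81985, q^n = 678223072849, Hamming bound = 8272526, |C| = 5073449 ≤ bound (satisfied).

Step 1: Compute V_q(n, t) = Σ_{j=0}^3 C(n, j) (q−1)^j.
  j = 0: C(14,0)·(6)^0 = 1·1 = 1.
  j = 1: C(14,1)·(6)^1 = 14·6 = 84.
  j = 2: C(14,2)·(6)^2 = 91·36 = 3276.
  j = 3: C(14,3)·(6)^3 = 364·216 = 78624.
  V_q(n, t) = 1 + 84 + 3276 + 78624 = 81985.
Step 2: q^n = 7^14 = 678223072849.
Step 3: Hamming bound ⌊q^n / V_q(n,t)⌋ = ⌊678223072849/81985⌋ = 8272526.
Step 4: Compare |C| = 5073449 to 8272526: satisfied.
The claimed |C| lies below the Hamming bound.


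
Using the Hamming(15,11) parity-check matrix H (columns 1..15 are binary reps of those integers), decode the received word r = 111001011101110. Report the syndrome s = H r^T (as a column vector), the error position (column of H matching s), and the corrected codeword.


s = (0, 0, 1, 0)^T, error position = 2, corrected codeword c = 101001011101110

Compute s = H r^T mod 2 one row at a time:
  s_1 = 1 + 1 + 1 + 0 + 1 + 1 + 1 + 0 = 6 ≡ 0 (mod 2).
  s_2 = 0 + 0 + 1 + 0 + 1 + 1 + 1 + 0 = 4 ≡ 0 (mod 2).
  s_3 = 1 + 1 + 1 + 0 + 1 + 0 + 1 + 0 = 5 ≡ 1 (mod 2).
  s_4 = 1 + 1 + 0 + 0 + 1 + 0 + 1 + 0 = 4 ≡ 0 (mod 2).
s = (0, 0, 1, 0)^T — this equals column 2 of H (binary 0010), so error is at position 2.
Correct: flip bit 2 of r = 111001011101110 to get c = 101001011101110.


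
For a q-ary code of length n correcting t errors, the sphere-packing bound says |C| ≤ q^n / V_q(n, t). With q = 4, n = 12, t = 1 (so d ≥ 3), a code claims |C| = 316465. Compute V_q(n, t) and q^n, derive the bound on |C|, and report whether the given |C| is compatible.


V_q(n, t) = 37, q^n = 16777216, Hamming bound = 453438, |C| = 316465 ≤ bound (satisfied).

Step 1: Compute V_q(n, t) = Σ_{j=0}^1 C(n, j) (q−1)^j.
  j = 0: C(12,0)·(3)^0 = 1·1 = 1.
  j = 1: C(12,1)·(3)^1 = 12·3 = 36.
  V_q(n, t) = 1 + 36 = 37.
Step 2: q^n = 4^12 = 16777216.
Step 3: Hamming bound ⌊q^n / V_q(n,t)⌋ = ⌊16777216/37⌋ = 453438.
Step 4: Compare |C| = 316465 to 453438: satisfied.
The claimed |C| lies below the Hamming bound.


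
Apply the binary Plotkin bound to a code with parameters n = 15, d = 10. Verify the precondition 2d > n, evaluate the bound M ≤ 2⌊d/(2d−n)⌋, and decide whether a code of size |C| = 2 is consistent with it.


Plotkin bound M ≤ 4; given |C| = 2 ≤ bound (satisfied).

Check applicability: 2d = 20, n = 15.
2d − n = 5 > 0, so Plotkin applies.
Compute d/(2d−n) = 10/5 ≈ 2.0000.
⌊d/(2d−n)⌋ = 2.
Plotkin bound: M ≤ 2·2 = 4.
Given |C| = 2, check: satisfied.
This |C| is below the Plotkin bound.


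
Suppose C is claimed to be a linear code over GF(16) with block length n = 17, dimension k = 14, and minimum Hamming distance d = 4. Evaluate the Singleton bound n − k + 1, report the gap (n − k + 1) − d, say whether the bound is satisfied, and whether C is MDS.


Singleton RHS = n − k + 1 = 4, slack = 0, bound satisfied, MDS.

Singleton bound: d ≤ n − k + 1.
Here n = 17, k = 14, so n − k + 1 = 4.
Given d = 4, check d ≤ 4: YES.
Slack = (n − k + 1) − d = 0.
The code is MDS (slack = 0).
Description: the claimed parameters are [17, 14, 4]_16; such a code would be MDS (meets Singleton bound).


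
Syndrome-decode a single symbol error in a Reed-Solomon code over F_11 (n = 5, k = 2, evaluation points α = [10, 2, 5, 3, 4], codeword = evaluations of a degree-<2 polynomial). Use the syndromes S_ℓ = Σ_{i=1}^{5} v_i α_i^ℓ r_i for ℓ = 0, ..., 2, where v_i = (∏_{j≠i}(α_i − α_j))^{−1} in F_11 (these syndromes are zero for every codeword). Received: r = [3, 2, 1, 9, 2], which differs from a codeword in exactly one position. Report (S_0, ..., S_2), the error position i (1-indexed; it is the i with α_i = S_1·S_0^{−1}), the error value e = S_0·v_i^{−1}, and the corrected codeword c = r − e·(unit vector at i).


S = (8, 10, 7), error at position 5, error magnitude e = 8, c = [3, 2, 1, 9, 5].

Step 1: column multipliers v_i = (∏_{j≠i}(α_i − α_j))^{−1} mod 11.
  i = 1 (α = 10): (10−2)(10−5)(10−3)(10−4) = 8·5·7·6 = 1680 ≡ 8, so v_1 = 8^{−1} = 7 (mod 11).
  i = 2 (α = 2): (2−10)(2−5)(2−3)(2−4) = (−8)·(−3)·(−1)·(−2) = 48 ≡ 4, so v_2 = 4^{−1} = 3 (mod 11).
  i = 3 (α = 5): (5−10)(5−2)(5−3)(5−4) = (−5)·3·2·1 = −30 ≡ 3, so v_3 = 3^{−1} = 4 (mod 11).
  i = 4 (α = 3): (3−10)(3−2)(3−5)(3−4) = (−7)·1·(−2)·(−1) = −14 ≡ 8, so v_4 = 8^{−1} = 7 (mod 11).
  i = 5 (α = 4): (4−10)(4−2)(4−5)(4−3) = (−6)·2·(−1)·1 = 12 ≡ 1, so v_5 = 1^{−1} = 1 (mod 11).
  v = [7, 3, 4, 7, 1].
Step 2: syndromes of r = [3, 2, 1, 9, 2] (all sums mod 11).
  S_0 = Σ v_i r_i = 7·3 + 3·2 + 4·1 + 7·9 + 1·2 = 96 ≡ 8.
  S_1 = Σ v_i α_i r_i = 7·10·3 + 3·2·2 + 4·5·1 + 7·3·9 + 1·4·2 = 439 ≡ 10.
  α_i^2 mod 11 = [1, 4, 3, 9, 5].
  S_2 = Σ v_i α_i^2 r_i = 7·1·3 + 3·4·2 + 4·3·1 + 7·9·9 + 1·5·2 = 634 ≡ 7.
  S = (8, 10, 7) ≠ 0, so r is not a codeword (an error is present).
Step 3: locate the error. For a single error e at position i, S_ℓ = v_i·e·α_i^ℓ, so α_err = S_1/S_0.
  S_0^{−1} = 8^{−1} = 7 (mod 11), so α_err = 10·7 = 70 ≡ 4 = α_5. Error position i = 5.
  Consistency check: S_2/S_1 = 7·10 = 70 ≡ 4 = α_err ✓ (single-error assumption holds).
Step 4: error magnitude e = S_0/v_5 = S_0·∏_{j≠5}(α_5 − α_j) = 8·1 = 8 ≡ 8 (mod 11).
Step 5: correct position 5: c_5 = r_5 − e = 2 − 8 ≡ 5 (mod 11). Hence c = [3, 2, 1, 9, 5].
  Check: interpolating c through the α_i gives m(x) = 10 + 7·x (degree < 2) with m(α_i) = c_i for every i, so c is indeed a codeword.


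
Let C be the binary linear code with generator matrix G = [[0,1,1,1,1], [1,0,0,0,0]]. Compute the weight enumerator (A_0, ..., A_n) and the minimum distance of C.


Weight distribution: A_0 = 1, A_1 = 1, A_4 = 1, A_5 = 1. Minimum distance d = 1.

Enumerate all 2^2 = 4 messages m ∈ F_2^2.
For each, compute codeword c = mG in F_2^5, then tally its weight.
  m = 00 → c = 00000, weight = 0.
  m = 10 → c = 01111, weight = 4.
  m = 01 → c = 10000, weight = 1.
  m = 11 → c = 11111, weight = 5.
Tally weights:
  weight 0: 1 codewords.
  weight 1: 1 codewords.
  weight 4: 1 codewords.
  weight 5: 1 codewords.
Minimum distance d = smallest w > 0 with A_w > 0 = 1.
Sanity: Σ A_w = 4 = 2^2 = 4 ✓.


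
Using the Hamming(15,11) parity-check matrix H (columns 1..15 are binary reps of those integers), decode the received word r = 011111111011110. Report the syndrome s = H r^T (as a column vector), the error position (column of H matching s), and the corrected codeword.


s = (0, 1, 0, 0)^T, error position = 4, corrected codeword c = 011011111011110

Compute s = H r^T mod 2 one row at a time:
  s_1 = 1 + 1 + 0 + 1 + 1 + 1 + 1 + 0 = 6 ≡ 0 (mod 2).
  s_2 = 1 + 1 + 1 + 1 + 1 + 1 + 1 + 0 = 7 ≡ 1 (mod 2).
  s_3 = 1 + 1 + 1 + 1 + 0 + 1 + 1 + 0 = 6 ≡ 0 (mod 2).
  s_4 = 0 + 1 + 1 + 1 + 1 + 1 + 1 + 0 = 6 ≡ 0 (mod 2).
s = (0, 1, 0, 0)^T — this equals column 4 of H (binary 0100), so error is at position 4.
Correct: flip bit 4 of r = 011111111011110 to get c = 011011111011110.


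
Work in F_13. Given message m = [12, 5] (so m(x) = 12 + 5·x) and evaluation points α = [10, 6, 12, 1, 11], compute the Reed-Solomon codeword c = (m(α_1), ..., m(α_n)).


c = [10, 3, 7, 4, 2]

Message polynomial: m(x) = 12 + 5·x (mod 13).
For each evaluation point α_i, compute m(α_i) mod 13:
  α_1 = 10: Horner steps 5 → 10, so m(10) = 10.
  α_2 = 6: Horner steps 5 → 3, so m(6) = 3.
  α_3 = 12: Horner steps 5 → 7, so m(12) = 7.
  α_4 = 1: Horner steps 5 → 4, so m(1) = 4.
  α_5 = 11: Horner steps 5 → 2, so m(11) = 2.
Codeword c = [10, 3, 7, 4, 2] ∈ F_13^5.


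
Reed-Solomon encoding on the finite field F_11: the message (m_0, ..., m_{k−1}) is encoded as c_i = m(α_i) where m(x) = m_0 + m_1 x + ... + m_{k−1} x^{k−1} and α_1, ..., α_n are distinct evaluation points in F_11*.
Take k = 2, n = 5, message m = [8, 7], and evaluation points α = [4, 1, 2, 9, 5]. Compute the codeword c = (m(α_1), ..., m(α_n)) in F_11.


c = [3, 4, 0, 5, 10]

Message polynomial: m(x) = 8 + 7·x (mod 11).
For each evaluation point α_i, compute m(α_i) mod 11:
  α_1 = 4: Horner steps 7 → 3, so m(4) = 3.
  α_2 = 1: Horner steps 7 → 4, so m(1) = 4.
  α_3 = 2: Horner steps 7 → 0, so m(2) = 0.
  α_4 = 9: Horner steps 7 → 5, so m(9) = 5.
  α_5 = 5: Horner steps 7 → 10, so m(5) = 10.
Codeword c = [3, 4, 0, 5, 10] ∈ F_11^5.


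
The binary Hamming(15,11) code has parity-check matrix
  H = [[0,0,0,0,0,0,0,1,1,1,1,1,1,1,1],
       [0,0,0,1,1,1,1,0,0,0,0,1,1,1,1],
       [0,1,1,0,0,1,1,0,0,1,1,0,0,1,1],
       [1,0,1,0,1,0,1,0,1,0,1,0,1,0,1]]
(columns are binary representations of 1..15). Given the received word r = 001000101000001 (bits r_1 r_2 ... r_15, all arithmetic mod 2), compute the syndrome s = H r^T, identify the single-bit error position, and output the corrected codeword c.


s = (0, 0, 1, 0)^T, error position = 2, corrected codeword c = 011000101000001

Compute s = H r^T mod 2 one row at a time:
  s_1 = 0 + 1 + 0 + 0 + 0 + 0 + 0 + 1 = 2 ≡ 0 (mod 2).
  s_2 = 0 + 0 + 0 + 1 + 0 + 0 + 0 + 1 = 2 ≡ 0 (mod 2).
  s_3 = 0 + 1 + 0 + 1 + 0 + 0 + 0 + 1 = 3 ≡ 1 (mod 2).
  s_4 = 0 + 1 + 0 + 1 + 1 + 0 + 0 + 1 = 4 ≡ 0 (mod 2).
s = (0, 0, 1, 0)^T — this equals column 2 of H (binary 0010), so error is at position 2.
Correct: flip bit 2 of r = 001000101000001 to get c = 011000101000001.


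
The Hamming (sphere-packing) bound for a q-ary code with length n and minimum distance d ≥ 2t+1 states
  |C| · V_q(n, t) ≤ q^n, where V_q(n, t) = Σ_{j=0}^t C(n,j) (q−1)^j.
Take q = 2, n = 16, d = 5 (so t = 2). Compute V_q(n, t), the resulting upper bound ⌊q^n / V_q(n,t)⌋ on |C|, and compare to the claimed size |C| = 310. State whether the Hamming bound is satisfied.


V_q(n, t) = 137, q^n = 65536, Hamming bound = 478, |C| = 310 ≤ bound (satisfied).

Step 1: Compute V_q(n, t) = Σ_{j=0}^2 C(n, j) (q−1)^j.
  j = 0: C(16,0)·(1)^0 = 1·1 = 1.
  j = 1: C(16,1)·(1)^1 = 16·1 = 16.
  j = 2: C(16,2)·(1)^2 = 120·1 = 120.
  V_q(n, t) = 1 + 16 + 120 = 137.
Step 2: q^n = 2^16 = 65536.
Step 3: Hamming bound ⌊q^n / V_q(n,t)⌋ = ⌊65536/137⌋ = 478.
Step 4: Compare |C| = 310 to 478: satisfied.
The claimed |C| lies below the Hamming bound.


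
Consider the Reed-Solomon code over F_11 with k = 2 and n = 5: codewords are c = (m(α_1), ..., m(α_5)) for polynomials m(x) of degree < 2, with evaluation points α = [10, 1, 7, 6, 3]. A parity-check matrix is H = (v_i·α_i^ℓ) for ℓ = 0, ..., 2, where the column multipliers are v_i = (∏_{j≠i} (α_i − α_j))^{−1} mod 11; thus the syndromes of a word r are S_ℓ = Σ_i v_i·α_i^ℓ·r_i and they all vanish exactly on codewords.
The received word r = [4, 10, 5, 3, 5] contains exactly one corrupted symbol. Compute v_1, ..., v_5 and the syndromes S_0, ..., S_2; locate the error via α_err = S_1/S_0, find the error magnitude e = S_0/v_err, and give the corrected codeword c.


S = (2, 3, 10), error at position 3, error magnitude e = 10, c = [4, 10, 6, 3, 5].

Step 1: column multipliers v_i = (∏_{j≠i}(α_i − α_j))^{−1} mod 11.
  i = 1 (α = 10): (10−1)(10−7)(10−6)(10−3) = 9·3·4·7 = 756 ≡ 8, so v_1 = 8^{−1} = 7 (mod 11).
  i = 2 (α = 1): (1−10)(1−7)(1−6)(1−3) = (−9)·(−6)·(−5)·(−2) = 540 ≡ 1, so v_2 = 1^{−1} = 1 (mod 11).
  i = 3 (α = 7): (7−10)(7−1)(7−6)(7−3) = (−3)·6·1·4 = −72 ≡ 5, so v_3 = 5^{−1} = 9 (mod 11).
  i = 4 (α = 6): (6−10)(6−1)(6−7)(6−3) = (−4)·5·(−1)·3 = 60 ≡ 5, so v_4 = 5^{−1} = 9 (mod 11).
  i = 5 (α = 3): (3−10)(3−1)(3−7)(3−6) = (−7)·2·(−4)·(−3) = −168 ≡ 8, so v_5 = 8^{−1} = 7 (mod 11).
  v = [7, 1, 9, 9, 7].
Step 2: syndromes of r = [4, 10, 5, 3, 5] (all sums mod 11).
  S_0 = Σ v_i r_i = 7·4 + 1·10 + 9·5 + 9·3 + 7·5 = 145 ≡ 2.
  S_1 = Σ v_i α_i r_i = 7·10·4 + 1·1·10 + 9·7·5 + 9·6·3 + 7·3·5 = 872 ≡ 3.
  α_i^2 mod 11 = [1, 1, 5, 3, 9].
  S_2 = Σ v_i α_i^2 r_i = 7·1·4 + 1·1·10 + 9·5·5 + 9·3·3 + 7·9·5 = 659 ≡ 10.
  S = (2, 3, 10) ≠ 0, so r is not a codeword (an error is present).
Step 3: locate the error. For a single error e at position i, S_ℓ = v_i·e·α_i^ℓ, so α_err = S_1/S_0.
  S_0^{−1} = 2^{−1} = 6 (mod 11), so α_err = 3·6 = 18 ≡ 7 = α_3. Error position i = 3.
  Consistency check: S_2/S_1 = 10·4 = 40 ≡ 7 = α_err ✓ (single-error assumption holds).
Step 4: error magnitude e = S_0/v_3 = S_0·∏_{j≠3}(α_3 − α_j) = 2·5 = 10 ≡ 10 (mod 11).
Step 5: correct position 3: c_3 = r_3 − e = 5 − 10 ≡ 6 (mod 11). Hence c = [4, 10, 6, 3, 5].
  Check: interpolating c through the α_i gives m(x) = 7 + 3·x (degree < 2) with m(α_i) = c_i for every i, so c is indeed a codeword.


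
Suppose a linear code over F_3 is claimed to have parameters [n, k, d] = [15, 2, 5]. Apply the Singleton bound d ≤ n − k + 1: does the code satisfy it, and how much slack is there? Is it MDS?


Singleton RHS = n − k + 1 = 14, slack = 9, bound satisfied, not MDS.

Singleton bound: d ≤ n − k + 1.
Here n = 15, k = 2, so n − k + 1 = 14.
Given d = 5, check d ≤ 14: YES.
Slack = (n − k + 1) − d = 9.
The code is NOT MDS (slack = 9 > 0).
Description: the claimed parameters are [15, 2, 5]_3; such a code would be non-MDS.


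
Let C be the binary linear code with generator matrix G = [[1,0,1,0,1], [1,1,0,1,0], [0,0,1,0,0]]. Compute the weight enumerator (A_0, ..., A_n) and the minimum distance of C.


Weight distribution: A_0 = 1, A_1 = 1, A_2 = 1, A_3 = 3, A_4 = 2. Minimum distance d = 1.

Enumerate all 2^3 = 8 messages m ∈ F_2^3.
For each, compute codeword c = mG in F_2^5, then tally its weight.
  m = 000 → c = 00000, weight = 0.
  m = 100 → c = 10101, weight = 3.
  m = 010 → c = 11010, weight = 3.
  m = 110 → c = 01111, weight = 4.
  m = 001 → c = 00100, weight = 1.
  m = 101 → c = 10001, weight = 2.
  m = 011 → c = 11110, weight = 4.
  m = 111 → c = 01011, weight = 3.
Tally weights:
  weight 0: 1 codewords.
  weight 1: 1 codewords.
  weight 2: 1 codewords.
  weight 3: 3 codewords.
  weight 4: 2 codewords.
Minimum distance d = smallest w > 0 with A_w > 0 = 1.
Sanity: Σ A_w = 8 = 2^3 = 8 ✓.


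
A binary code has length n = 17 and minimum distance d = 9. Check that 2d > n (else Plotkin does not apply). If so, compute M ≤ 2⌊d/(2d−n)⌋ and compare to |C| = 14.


Plotkin bound M ≤ 18; given |C| = 14 ≤ bound (satisfied).

Check applicability: 2d = 18, n = 17.
2d − n = 1 > 0, so Plotkin applies.
Compute d/(2d−n) = 9/1 ≈ 9.0000.
⌊d/(2d−n)⌋ = 9.
Plotkin bound: M ≤ 2·9 = 18.
Given |C| = 14, check: satisfied.
This |C| is below the Plotkin bound.


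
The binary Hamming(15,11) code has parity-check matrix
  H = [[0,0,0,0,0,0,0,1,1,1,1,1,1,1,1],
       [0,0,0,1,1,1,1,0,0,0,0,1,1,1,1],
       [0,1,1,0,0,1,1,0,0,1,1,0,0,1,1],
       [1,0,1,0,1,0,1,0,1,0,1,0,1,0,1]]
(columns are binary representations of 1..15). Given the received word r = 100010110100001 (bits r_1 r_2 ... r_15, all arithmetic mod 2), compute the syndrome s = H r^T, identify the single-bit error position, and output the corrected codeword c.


s = (1, 1, 1, 0)^T, error position = 14, corrected codeword c = 100010110100011

Compute s = H r^T mod 2 one row at a time:
  s_1 = 1 + 0 + 1 + 0 + 0 + 0 + 0 + 1 = 3 ≡ 1 (mod 2).
  s_2 = 0 + 1 + 0 + 1 + 0 + 0 + 0 + 1 = 3 ≡ 1 (mod 2).
  s_3 = 0 + 0 + 0 + 1 + 1 + 0 + 0 + 1 = 3 ≡ 1 (mod 2).
  s_4 = 1 + 0 + 1 + 1 + 0 + 0 + 0 + 1 = 4 ≡ 0 (mod 2).
s = (1, 1, 1, 0)^T — this equals column 14 of H (binary 1110), so error is at position 14.
Correct: flip bit 14 of r = 100010110100001 to get c = 100010110100011.


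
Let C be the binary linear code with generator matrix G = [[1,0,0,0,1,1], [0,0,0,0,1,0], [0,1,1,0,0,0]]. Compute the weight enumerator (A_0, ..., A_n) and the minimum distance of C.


Weight distribution: A_0 = 1, A_1 = 1, A_2 = 2, A_3 = 2, A_4 = 1, A_5 = 1. Minimum distance d = 1.

Enumerate all 2^3 = 8 messages m ∈ F_2^3.
For each, compute codeword c = mG in F_2^6, then tally its weight.
  m = 000 → c = 000000, weight = 0.
  m = 100 → c = 100011, weight = 3.
  m = 010 → c = 000010, weight = 1.
  m = 110 → c = 100001, weight = 2.
  m = 001 → c = 011000, weight = 2.
  m = 101 → c = 111011, weight = 5.
  m = 011 → c = 011010, weight = 3.
  m = 111 → c = 111001, weight = 4.
Tally weights:
  weight 0: 1 codewords.
  weight 1: 1 codewords.
  weight 2: 2 codewords.
  weight 3: 2 codewords.
  weight 4: 1 codewords.
  weight 5: 1 codewords.
Minimum distance d = smallest w > 0 with A_w > 0 = 1.
Sanity: Σ A_w = 8 = 2^3 = 8 ✓.


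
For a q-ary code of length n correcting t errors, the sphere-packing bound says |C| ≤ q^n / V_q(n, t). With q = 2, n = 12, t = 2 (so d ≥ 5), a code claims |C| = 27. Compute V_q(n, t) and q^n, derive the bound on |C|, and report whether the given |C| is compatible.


V_q(n, t) = 79, q^n = 4096, Hamming bound = 51, |C| = 27 ≤ bound (satisfied).

Step 1: Compute V_q(n, t) = Σ_{j=0}^2 C(n, j) (q−1)^j.
  j = 0: C(12,0)·(1)^0 = 1·1 = 1.
  j = 1: C(12,1)·(1)^1 = 12·1 = 12.
  j = 2: C(12,2)·(1)^2 = 66·1 = 66.
  V_q(n, t) = 1 + 12 + 66 = 79.
Step 2: q^n = 2^12 = 4096.
Step 3: Hamming bound ⌊q^n / V_q(n,t)⌋ = ⌊4096/79⌋ = 51.
Step 4: Compare |C| = 27 to 51: satisfied.
The claimed |C| lies below the Hamming bound.


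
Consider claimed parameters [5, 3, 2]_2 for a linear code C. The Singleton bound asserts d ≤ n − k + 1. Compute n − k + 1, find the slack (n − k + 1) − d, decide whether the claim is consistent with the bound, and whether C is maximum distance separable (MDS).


Singleton RHS = n − k + 1 = 3, slack = 1, bound satisfied, not MDS.

Singleton bound: d ≤ n − k + 1.
Here n = 5, k = 3, so n − k + 1 = 3.
Given d = 2, check d ≤ 3: YES.
Slack = (n − k + 1) − d = 1.
The code is NOT MDS (slack = 1 > 0).
Description: the claimed parameters are [5, 3, 2]_2; such a code would be non-MDS.


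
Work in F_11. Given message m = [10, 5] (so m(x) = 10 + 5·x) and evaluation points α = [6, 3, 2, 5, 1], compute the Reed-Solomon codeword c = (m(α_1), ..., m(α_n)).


c = [7, 3, 9, 2, 4]

Message polynomial: m(x) = 10 + 5·x (mod 11).
For each evaluation point α_i, compute m(α_i) mod 11:
  α_1 = 6: Horner steps 5 → 7, so m(6) = 7.
  α_2 = 3: Horner steps 5 → 3, so m(3) = 3.
  α_3 = 2: Horner steps 5 → 9, so m(2) = 9.
  α_4 = 5: Horner steps 5 → 2, so m(5) = 2.
  α_5 = 1: Horner steps 5 → 4, so m(1) = 4.
Codeword c = [7, 3, 9, 2, 4] ∈ F_11^5.


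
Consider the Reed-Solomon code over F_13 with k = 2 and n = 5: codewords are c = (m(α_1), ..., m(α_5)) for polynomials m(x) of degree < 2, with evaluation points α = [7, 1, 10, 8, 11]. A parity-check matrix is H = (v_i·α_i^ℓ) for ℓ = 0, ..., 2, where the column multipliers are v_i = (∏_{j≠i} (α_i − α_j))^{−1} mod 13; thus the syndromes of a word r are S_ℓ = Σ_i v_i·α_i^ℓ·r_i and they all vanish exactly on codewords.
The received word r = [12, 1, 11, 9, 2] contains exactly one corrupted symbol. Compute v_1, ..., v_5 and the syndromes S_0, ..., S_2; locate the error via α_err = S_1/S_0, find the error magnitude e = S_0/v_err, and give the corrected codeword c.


S = (2, 3, 11), error at position 4, error magnitude e = 6, c = [12, 1, 11, 3, 2].

Step 1: column multipliers v_i = (∏_{j≠i}(α_i − α_j))^{−1} mod 13.
  i = 1 (α = 7): (7−1)(7−10)(7−8)(7−11) = 6·(−3)·(−1)·(−4) = −72 ≡ 6, so v_1 = 6^{−1} = 11 (mod 13).
  i = 2 (α = 1): (1−7)(1−10)(1−8)(1−11) = (−6)·(−9)·(−7)·(−10) = 3780 ≡ 10, so v_2 = 10^{−1} = 4 (mod 13).
  i = 3 (α = 10): (10−7)(10−1)(10−8)(10−11) = 3·9·2·(−1) = −54 ≡ 11, so v_3 = 11^{−1} = 6 (mod 13).
  i = 4 (α = 8): (8−7)(8−1)(8−10)(8−11) = 1·7·(−2)·(−3) = 42 ≡ 3, so v_4 = 3^{−1} = 9 (mod 13).
  i = 5 (α = 11): (11−7)(11−1)(11−10)(11−8) = 4·10·1·3 = 120 ≡ 3, so v_5 = 3^{−1} = 9 (mod 13).
  v = [11, 4, 6, 9, 9].
Step 2: syndromes of r = [12, 1, 11, 9, 2] (all sums mod 13).
  S_0 = Σ v_i r_i = 11·12 + 4·1 + 6·11 + 9·9 + 9·2 = 301 ≡ 2.
  S_1 = Σ v_i α_i r_i = 11·7·12 + 4·1·1 + 6·10·11 + 9·8·9 + 9·11·2 = 2434 ≡ 3.
  α_i^2 mod 13 = [10, 1, 9, 12, 4].
  S_2 = Σ v_i α_i^2 r_i = 11·10·12 + 4·1·1 + 6·9·11 + 9·12·9 + 9·4·2 = 2962 ≡ 11.
  S = (2, 3, 11) ≠ 0, so r is not a codeword (an error is present).
Step 3: locate the error. For a single error e at position i, S_ℓ = v_i·e·α_i^ℓ, so α_err = S_1/S_0.
  S_0^{−1} = 2^{−1} = 7 (mod 13), so α_err = 3·7 = 21 ≡ 8 = α_4. Error position i = 4.
  Consistency check: S_2/S_1 = 11·9 = 99 ≡ 8 = α_err ✓ (single-error assumption holds).
Step 4: error magnitude e = S_0/v_4 = S_0·∏_{j≠4}(α_4 − α_j) = 2·3 = 6 ≡ 6 (mod 13).
Step 5: correct position 4: c_4 = r_4 − e = 9 − 6 ≡ 3 (mod 13). Hence c = [12, 1, 11, 3, 2].
  Check: interpolating c through the α_i gives m(x) = 10 + 4·x (degree < 2) with m(α_i) = c_i for every i, so c is indeed a codeword.


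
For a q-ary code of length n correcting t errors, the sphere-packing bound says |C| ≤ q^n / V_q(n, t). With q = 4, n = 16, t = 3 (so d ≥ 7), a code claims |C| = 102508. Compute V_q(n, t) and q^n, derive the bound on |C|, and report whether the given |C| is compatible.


V_q(n, t) = 16249, q^n = 4294967296, Hamming bound = 264321, |C| = 102508 ≤ bound (satisfied).

Step 1: Compute V_q(n, t) = Σ_{j=0}^3 C(n, j) (q−1)^j.
  j = 0: C(16,0)·(3)^0 = 1·1 = 1.
  j = 1: C(16,1)·(3)^1 = 16·3 = 48.
  j = 2: C(16,2)·(3)^2 = 120·9 = 1080.
  j = 3: C(16,3)·(3)^3 = 560·27 = 15120.
  V_q(n, t) = 1 + 48 + 1080 + 15120 = 16249.
Step 2: q^n = 4^16 = 4294967296.
Step 3: Hamming bound ⌊q^n / V_q(n,t)⌋ = ⌊4294967296/16249⌋ = 264321.
Step 4: Compare |C| = 102508 to 264321: satisfied.
The claimed |C| lies below the Hamming bound.


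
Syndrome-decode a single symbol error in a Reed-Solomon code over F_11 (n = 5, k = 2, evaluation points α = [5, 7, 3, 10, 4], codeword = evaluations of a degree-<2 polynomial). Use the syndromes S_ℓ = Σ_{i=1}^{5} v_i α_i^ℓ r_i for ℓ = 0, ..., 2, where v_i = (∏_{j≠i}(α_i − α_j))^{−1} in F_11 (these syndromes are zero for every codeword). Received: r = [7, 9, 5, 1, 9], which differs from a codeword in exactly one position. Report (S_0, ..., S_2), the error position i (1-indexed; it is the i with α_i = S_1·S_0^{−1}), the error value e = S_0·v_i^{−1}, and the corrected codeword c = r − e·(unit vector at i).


S = (9, 3, 1), error at position 5, error magnitude e = 3, c = [7, 9, 5, 1, 6].

Step 1: column multipliers v_i = (∏_{j≠i}(α_i − α_j))^{−1} mod 11.
  i = 1 (α = 5): (5−7)(5−3)(5−10)(5−4) = (−2)·2·(−5)·1 = 20 ≡ 9, so v_1 = 9^{−1} = 5 (mod 11).
  i = 2 (α = 7): (7−5)(7−3)(7−10)(7−4) = 2·4·(−3)·3 = −72 ≡ 5, so v_2 = 5^{−1} = 9 (mod 11).
  i = 3 (α = 3): (3−5)(3−7)(3−10)(3−4) = (−2)·(−4)·(−7)·(−1) = 56 ≡ 1, so v_3 = 1^{−1} = 1 (mod 11).
  i = 4 (α = 10): (10−5)(10−7)(10−3)(10−4) = 5·3·7·6 = 630 ≡ 3, so v_4 = 3^{−1} = 4 (mod 11).
  i = 5 (α = 4): (4−5)(4−7)(4−3)(4−10) = (−1)·(−3)·1·(−6) = −18 ≡ 4, so v_5 = 4^{−1} = 3 (mod 11).
  v = [5, 9, 1, 4, 3].
Step 2: syndromes of r = [7, 9, 5, 1, 9] (all sums mod 11).
  S_0 = Σ v_i r_i = 5·7 + 9·9 + 1·5 + 4·1 + 3·9 = 152 ≡ 9.
  S_1 = Σ v_i α_i r_i = 5·5·7 + 9·7·9 + 1·3·5 + 4·10·1 + 3·4·9 = 905 ≡ 3.
  α_i^2 mod 11 = [3, 5, 9, 1, 5].
  S_2 = Σ v_i α_i^2 r_i = 5·3·7 + 9·5·9 + 1·9·5 + 4·1·1 + 3·5·9 = 694 ≡ 1.
  S = (9, 3, 1) ≠ 0, so r is not a codeword (an error is present).
Step 3: locate the error. For a single error e at position i, S_ℓ = v_i·e·α_i^ℓ, so α_err = S_1/S_0.
  S_0^{−1} = 9^{−1} = 5 (mod 11), so α_err = 3·5 = 15 ≡ 4 = α_5. Error position i = 5.
  Consistency check: S_2/S_1 = 1·4 = 4 ≡ 4 = α_err ✓ (single-error assumption holds).
Step 4: error magnitude e = S_0/v_5 = S_0·∏_{j≠5}(α_5 − α_j) = 9·4 = 36 ≡ 3 (mod 11).
Step 5: correct position 5: c_5 = r_5 − e = 9 − 3 ≡ 6 (mod 11). Hence c = [7, 9, 5, 1, 6].
  Check: interpolating c through the α_i gives m(x) = 2 + 1·x (degree < 2) with m(α_i) = c_i for every i, so c is indeed a codeword.
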